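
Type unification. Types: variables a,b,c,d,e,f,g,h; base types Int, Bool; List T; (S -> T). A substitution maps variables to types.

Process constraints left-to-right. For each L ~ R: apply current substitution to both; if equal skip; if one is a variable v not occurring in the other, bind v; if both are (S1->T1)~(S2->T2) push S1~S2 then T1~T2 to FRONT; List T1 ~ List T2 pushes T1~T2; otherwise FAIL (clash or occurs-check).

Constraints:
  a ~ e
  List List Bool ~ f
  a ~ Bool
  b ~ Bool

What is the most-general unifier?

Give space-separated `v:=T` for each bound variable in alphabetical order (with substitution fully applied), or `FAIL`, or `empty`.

step 1: unify a ~ e  [subst: {-} | 3 pending]
  bind a := e
step 2: unify List List Bool ~ f  [subst: {a:=e} | 2 pending]
  bind f := List List Bool
step 3: unify e ~ Bool  [subst: {a:=e, f:=List List Bool} | 1 pending]
  bind e := Bool
step 4: unify b ~ Bool  [subst: {a:=e, f:=List List Bool, e:=Bool} | 0 pending]
  bind b := Bool

Answer: a:=Bool b:=Bool e:=Bool f:=List List Bool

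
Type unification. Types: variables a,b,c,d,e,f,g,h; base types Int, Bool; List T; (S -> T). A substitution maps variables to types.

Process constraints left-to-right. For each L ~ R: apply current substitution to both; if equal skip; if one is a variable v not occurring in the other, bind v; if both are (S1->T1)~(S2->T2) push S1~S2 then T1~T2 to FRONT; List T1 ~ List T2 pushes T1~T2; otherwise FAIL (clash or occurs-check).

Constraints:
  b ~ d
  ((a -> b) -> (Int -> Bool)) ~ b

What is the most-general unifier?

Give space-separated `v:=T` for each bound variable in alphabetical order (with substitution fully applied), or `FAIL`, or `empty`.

step 1: unify b ~ d  [subst: {-} | 1 pending]
  bind b := d
step 2: unify ((a -> d) -> (Int -> Bool)) ~ d  [subst: {b:=d} | 0 pending]
  occurs-check fail

Answer: FAIL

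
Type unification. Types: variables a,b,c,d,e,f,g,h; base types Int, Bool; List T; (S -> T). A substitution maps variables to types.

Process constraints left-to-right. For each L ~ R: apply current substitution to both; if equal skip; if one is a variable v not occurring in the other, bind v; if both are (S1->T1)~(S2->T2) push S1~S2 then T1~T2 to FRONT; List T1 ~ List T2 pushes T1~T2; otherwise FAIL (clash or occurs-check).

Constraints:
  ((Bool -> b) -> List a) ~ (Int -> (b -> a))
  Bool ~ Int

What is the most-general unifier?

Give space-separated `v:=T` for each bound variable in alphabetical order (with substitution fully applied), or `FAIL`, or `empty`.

step 1: unify ((Bool -> b) -> List a) ~ (Int -> (b -> a))  [subst: {-} | 1 pending]
  -> decompose arrow: push (Bool -> b)~Int, List a~(b -> a)
step 2: unify (Bool -> b) ~ Int  [subst: {-} | 2 pending]
  clash: (Bool -> b) vs Int

Answer: FAIL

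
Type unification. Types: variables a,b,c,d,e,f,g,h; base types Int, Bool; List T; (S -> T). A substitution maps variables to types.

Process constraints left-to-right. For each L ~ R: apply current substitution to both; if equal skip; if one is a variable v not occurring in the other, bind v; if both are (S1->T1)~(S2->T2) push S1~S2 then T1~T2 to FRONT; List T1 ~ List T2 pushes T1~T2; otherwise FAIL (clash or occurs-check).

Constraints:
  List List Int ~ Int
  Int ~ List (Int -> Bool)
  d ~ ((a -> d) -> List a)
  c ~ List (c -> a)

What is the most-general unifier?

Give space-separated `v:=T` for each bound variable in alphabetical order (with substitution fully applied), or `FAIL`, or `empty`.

Answer: FAIL

Derivation:
step 1: unify List List Int ~ Int  [subst: {-} | 3 pending]
  clash: List List Int vs Int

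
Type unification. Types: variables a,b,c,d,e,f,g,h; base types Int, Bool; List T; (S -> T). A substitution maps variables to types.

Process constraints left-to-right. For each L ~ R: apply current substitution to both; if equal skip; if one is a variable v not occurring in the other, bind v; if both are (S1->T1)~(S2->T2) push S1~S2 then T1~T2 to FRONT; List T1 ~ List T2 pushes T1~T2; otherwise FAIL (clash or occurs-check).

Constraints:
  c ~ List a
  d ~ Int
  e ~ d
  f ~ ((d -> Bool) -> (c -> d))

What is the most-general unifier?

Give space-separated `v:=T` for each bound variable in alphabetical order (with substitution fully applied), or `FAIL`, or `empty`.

step 1: unify c ~ List a  [subst: {-} | 3 pending]
  bind c := List a
step 2: unify d ~ Int  [subst: {c:=List a} | 2 pending]
  bind d := Int
step 3: unify e ~ Int  [subst: {c:=List a, d:=Int} | 1 pending]
  bind e := Int
step 4: unify f ~ ((Int -> Bool) -> (List a -> Int))  [subst: {c:=List a, d:=Int, e:=Int} | 0 pending]
  bind f := ((Int -> Bool) -> (List a -> Int))

Answer: c:=List a d:=Int e:=Int f:=((Int -> Bool) -> (List a -> Int))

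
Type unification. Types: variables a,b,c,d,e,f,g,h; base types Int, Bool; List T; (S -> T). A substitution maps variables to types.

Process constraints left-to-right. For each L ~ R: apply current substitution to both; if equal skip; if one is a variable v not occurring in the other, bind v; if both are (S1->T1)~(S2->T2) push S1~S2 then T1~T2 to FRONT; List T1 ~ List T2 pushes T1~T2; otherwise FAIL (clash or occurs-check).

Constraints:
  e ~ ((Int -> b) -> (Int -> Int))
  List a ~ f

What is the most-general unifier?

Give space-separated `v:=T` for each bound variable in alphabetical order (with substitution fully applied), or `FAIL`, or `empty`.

step 1: unify e ~ ((Int -> b) -> (Int -> Int))  [subst: {-} | 1 pending]
  bind e := ((Int -> b) -> (Int -> Int))
step 2: unify List a ~ f  [subst: {e:=((Int -> b) -> (Int -> Int))} | 0 pending]
  bind f := List a

Answer: e:=((Int -> b) -> (Int -> Int)) f:=List a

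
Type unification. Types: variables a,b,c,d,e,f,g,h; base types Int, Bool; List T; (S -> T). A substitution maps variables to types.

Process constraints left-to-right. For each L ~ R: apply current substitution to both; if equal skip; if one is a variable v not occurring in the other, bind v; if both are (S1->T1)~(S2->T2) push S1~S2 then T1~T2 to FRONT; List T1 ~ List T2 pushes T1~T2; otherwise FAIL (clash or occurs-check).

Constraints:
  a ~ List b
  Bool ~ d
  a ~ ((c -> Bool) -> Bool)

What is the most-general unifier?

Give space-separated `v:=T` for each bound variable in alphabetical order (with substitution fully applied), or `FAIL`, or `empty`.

step 1: unify a ~ List b  [subst: {-} | 2 pending]
  bind a := List b
step 2: unify Bool ~ d  [subst: {a:=List b} | 1 pending]
  bind d := Bool
step 3: unify List b ~ ((c -> Bool) -> Bool)  [subst: {a:=List b, d:=Bool} | 0 pending]
  clash: List b vs ((c -> Bool) -> Bool)

Answer: FAIL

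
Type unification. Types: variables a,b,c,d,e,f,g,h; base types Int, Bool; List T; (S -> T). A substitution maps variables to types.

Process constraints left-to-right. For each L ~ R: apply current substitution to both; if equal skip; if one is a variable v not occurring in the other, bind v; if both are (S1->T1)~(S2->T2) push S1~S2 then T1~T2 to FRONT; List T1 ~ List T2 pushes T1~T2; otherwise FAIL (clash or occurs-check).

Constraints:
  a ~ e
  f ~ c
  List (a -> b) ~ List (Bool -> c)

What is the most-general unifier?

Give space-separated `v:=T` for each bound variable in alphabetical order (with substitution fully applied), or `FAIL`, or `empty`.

step 1: unify a ~ e  [subst: {-} | 2 pending]
  bind a := e
step 2: unify f ~ c  [subst: {a:=e} | 1 pending]
  bind f := c
step 3: unify List (e -> b) ~ List (Bool -> c)  [subst: {a:=e, f:=c} | 0 pending]
  -> decompose List: push (e -> b)~(Bool -> c)
step 4: unify (e -> b) ~ (Bool -> c)  [subst: {a:=e, f:=c} | 0 pending]
  -> decompose arrow: push e~Bool, b~c
step 5: unify e ~ Bool  [subst: {a:=e, f:=c} | 1 pending]
  bind e := Bool
step 6: unify b ~ c  [subst: {a:=e, f:=c, e:=Bool} | 0 pending]
  bind b := c

Answer: a:=Bool b:=c e:=Bool f:=c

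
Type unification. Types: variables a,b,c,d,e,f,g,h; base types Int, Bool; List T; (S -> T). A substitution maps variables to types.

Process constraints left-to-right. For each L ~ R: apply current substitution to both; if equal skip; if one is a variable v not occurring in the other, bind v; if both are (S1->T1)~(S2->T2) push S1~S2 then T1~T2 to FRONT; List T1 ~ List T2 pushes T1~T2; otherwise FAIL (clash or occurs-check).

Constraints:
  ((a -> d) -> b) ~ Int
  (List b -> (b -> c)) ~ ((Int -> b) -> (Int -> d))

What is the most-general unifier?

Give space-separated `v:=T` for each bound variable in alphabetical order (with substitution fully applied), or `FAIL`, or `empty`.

Answer: FAIL

Derivation:
step 1: unify ((a -> d) -> b) ~ Int  [subst: {-} | 1 pending]
  clash: ((a -> d) -> b) vs Int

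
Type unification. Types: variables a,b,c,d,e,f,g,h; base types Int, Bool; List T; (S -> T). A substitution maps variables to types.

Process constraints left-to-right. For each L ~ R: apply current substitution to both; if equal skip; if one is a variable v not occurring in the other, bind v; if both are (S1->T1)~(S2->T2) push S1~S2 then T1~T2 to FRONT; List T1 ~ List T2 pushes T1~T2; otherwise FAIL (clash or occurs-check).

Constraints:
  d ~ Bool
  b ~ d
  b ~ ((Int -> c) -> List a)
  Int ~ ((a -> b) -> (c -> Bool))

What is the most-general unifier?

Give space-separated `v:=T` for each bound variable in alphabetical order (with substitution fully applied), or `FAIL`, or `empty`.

step 1: unify d ~ Bool  [subst: {-} | 3 pending]
  bind d := Bool
step 2: unify b ~ Bool  [subst: {d:=Bool} | 2 pending]
  bind b := Bool
step 3: unify Bool ~ ((Int -> c) -> List a)  [subst: {d:=Bool, b:=Bool} | 1 pending]
  clash: Bool vs ((Int -> c) -> List a)

Answer: FAIL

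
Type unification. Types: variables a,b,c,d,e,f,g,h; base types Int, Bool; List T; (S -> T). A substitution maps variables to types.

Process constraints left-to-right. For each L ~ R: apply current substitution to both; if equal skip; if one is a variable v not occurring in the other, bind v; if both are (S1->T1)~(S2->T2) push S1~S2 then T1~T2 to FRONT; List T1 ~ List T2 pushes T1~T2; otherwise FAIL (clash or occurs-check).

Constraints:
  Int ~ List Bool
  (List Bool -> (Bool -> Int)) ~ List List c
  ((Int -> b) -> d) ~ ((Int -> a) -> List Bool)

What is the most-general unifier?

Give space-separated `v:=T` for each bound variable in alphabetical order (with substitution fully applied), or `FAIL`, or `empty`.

Answer: FAIL

Derivation:
step 1: unify Int ~ List Bool  [subst: {-} | 2 pending]
  clash: Int vs List Bool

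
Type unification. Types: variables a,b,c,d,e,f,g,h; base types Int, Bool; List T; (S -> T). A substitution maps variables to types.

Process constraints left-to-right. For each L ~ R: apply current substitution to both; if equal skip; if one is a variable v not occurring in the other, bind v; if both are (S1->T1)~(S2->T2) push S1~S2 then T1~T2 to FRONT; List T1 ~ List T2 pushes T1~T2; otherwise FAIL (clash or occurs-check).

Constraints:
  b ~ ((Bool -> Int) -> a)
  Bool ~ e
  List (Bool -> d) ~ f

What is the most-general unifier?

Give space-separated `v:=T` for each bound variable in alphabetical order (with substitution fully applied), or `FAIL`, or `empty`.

Answer: b:=((Bool -> Int) -> a) e:=Bool f:=List (Bool -> d)

Derivation:
step 1: unify b ~ ((Bool -> Int) -> a)  [subst: {-} | 2 pending]
  bind b := ((Bool -> Int) -> a)
step 2: unify Bool ~ e  [subst: {b:=((Bool -> Int) -> a)} | 1 pending]
  bind e := Bool
step 3: unify List (Bool -> d) ~ f  [subst: {b:=((Bool -> Int) -> a), e:=Bool} | 0 pending]
  bind f := List (Bool -> d)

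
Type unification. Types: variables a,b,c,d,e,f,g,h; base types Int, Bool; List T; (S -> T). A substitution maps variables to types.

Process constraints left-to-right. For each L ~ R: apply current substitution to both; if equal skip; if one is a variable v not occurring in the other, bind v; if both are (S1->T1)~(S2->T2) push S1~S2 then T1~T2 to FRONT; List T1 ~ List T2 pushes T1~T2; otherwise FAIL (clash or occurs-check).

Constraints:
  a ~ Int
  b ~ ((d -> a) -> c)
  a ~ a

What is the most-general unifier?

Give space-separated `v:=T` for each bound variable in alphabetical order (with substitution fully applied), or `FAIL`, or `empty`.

step 1: unify a ~ Int  [subst: {-} | 2 pending]
  bind a := Int
step 2: unify b ~ ((d -> Int) -> c)  [subst: {a:=Int} | 1 pending]
  bind b := ((d -> Int) -> c)
step 3: unify Int ~ Int  [subst: {a:=Int, b:=((d -> Int) -> c)} | 0 pending]
  -> identical, skip

Answer: a:=Int b:=((d -> Int) -> c)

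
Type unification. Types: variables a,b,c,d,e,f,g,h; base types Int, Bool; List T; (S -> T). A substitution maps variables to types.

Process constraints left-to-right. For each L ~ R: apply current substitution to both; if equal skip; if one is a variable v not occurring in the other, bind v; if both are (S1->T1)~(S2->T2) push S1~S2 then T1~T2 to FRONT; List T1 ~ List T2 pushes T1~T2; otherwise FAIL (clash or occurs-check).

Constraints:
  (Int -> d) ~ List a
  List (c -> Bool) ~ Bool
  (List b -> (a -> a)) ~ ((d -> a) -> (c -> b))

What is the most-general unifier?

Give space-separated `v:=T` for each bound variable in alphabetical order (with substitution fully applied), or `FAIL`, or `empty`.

Answer: FAIL

Derivation:
step 1: unify (Int -> d) ~ List a  [subst: {-} | 2 pending]
  clash: (Int -> d) vs List a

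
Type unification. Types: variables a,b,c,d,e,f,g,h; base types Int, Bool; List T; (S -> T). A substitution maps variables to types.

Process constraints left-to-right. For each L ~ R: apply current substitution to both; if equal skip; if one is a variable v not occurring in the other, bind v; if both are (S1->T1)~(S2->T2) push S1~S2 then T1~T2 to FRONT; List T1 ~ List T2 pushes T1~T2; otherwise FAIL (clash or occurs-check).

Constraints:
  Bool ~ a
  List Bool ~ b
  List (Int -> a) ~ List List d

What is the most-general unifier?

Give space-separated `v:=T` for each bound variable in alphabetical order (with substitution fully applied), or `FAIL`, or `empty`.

step 1: unify Bool ~ a  [subst: {-} | 2 pending]
  bind a := Bool
step 2: unify List Bool ~ b  [subst: {a:=Bool} | 1 pending]
  bind b := List Bool
step 3: unify List (Int -> Bool) ~ List List d  [subst: {a:=Bool, b:=List Bool} | 0 pending]
  -> decompose List: push (Int -> Bool)~List d
step 4: unify (Int -> Bool) ~ List d  [subst: {a:=Bool, b:=List Bool} | 0 pending]
  clash: (Int -> Bool) vs List d

Answer: FAIL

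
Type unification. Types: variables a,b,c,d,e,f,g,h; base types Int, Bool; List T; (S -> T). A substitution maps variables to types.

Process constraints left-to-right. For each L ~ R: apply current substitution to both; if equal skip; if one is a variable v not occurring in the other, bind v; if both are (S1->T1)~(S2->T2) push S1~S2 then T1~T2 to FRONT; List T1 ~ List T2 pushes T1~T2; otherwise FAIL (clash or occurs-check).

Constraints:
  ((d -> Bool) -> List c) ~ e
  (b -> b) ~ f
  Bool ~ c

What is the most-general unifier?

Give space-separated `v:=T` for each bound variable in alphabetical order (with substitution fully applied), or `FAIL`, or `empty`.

Answer: c:=Bool e:=((d -> Bool) -> List Bool) f:=(b -> b)

Derivation:
step 1: unify ((d -> Bool) -> List c) ~ e  [subst: {-} | 2 pending]
  bind e := ((d -> Bool) -> List c)
step 2: unify (b -> b) ~ f  [subst: {e:=((d -> Bool) -> List c)} | 1 pending]
  bind f := (b -> b)
step 3: unify Bool ~ c  [subst: {e:=((d -> Bool) -> List c), f:=(b -> b)} | 0 pending]
  bind c := Bool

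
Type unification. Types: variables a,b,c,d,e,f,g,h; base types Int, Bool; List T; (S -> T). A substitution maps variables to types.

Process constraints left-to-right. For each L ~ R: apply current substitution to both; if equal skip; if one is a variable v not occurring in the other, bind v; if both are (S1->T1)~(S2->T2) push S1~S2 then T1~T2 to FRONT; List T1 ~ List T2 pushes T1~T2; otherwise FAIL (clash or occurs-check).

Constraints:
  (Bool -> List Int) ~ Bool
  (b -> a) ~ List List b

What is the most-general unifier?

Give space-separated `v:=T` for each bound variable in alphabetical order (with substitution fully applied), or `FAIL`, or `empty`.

step 1: unify (Bool -> List Int) ~ Bool  [subst: {-} | 1 pending]
  clash: (Bool -> List Int) vs Bool

Answer: FAIL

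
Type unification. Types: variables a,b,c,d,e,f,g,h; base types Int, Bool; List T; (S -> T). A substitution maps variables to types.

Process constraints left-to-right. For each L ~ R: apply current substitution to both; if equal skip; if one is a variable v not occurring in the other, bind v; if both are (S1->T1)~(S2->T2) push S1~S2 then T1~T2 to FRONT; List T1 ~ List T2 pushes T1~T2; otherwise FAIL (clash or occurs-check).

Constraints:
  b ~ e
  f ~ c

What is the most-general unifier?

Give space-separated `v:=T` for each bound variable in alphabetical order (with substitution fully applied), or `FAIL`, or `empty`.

step 1: unify b ~ e  [subst: {-} | 1 pending]
  bind b := e
step 2: unify f ~ c  [subst: {b:=e} | 0 pending]
  bind f := c

Answer: b:=e f:=c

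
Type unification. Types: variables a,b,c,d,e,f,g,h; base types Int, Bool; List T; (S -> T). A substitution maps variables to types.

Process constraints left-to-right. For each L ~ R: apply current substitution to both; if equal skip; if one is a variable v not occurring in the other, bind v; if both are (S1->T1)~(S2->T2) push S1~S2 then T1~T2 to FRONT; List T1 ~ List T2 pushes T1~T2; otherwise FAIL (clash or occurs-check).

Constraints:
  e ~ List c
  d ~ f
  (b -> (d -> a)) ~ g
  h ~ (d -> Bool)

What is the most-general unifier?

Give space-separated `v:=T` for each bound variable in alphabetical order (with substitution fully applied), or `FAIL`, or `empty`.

step 1: unify e ~ List c  [subst: {-} | 3 pending]
  bind e := List c
step 2: unify d ~ f  [subst: {e:=List c} | 2 pending]
  bind d := f
step 3: unify (b -> (f -> a)) ~ g  [subst: {e:=List c, d:=f} | 1 pending]
  bind g := (b -> (f -> a))
step 4: unify h ~ (f -> Bool)  [subst: {e:=List c, d:=f, g:=(b -> (f -> a))} | 0 pending]
  bind h := (f -> Bool)

Answer: d:=f e:=List c g:=(b -> (f -> a)) h:=(f -> Bool)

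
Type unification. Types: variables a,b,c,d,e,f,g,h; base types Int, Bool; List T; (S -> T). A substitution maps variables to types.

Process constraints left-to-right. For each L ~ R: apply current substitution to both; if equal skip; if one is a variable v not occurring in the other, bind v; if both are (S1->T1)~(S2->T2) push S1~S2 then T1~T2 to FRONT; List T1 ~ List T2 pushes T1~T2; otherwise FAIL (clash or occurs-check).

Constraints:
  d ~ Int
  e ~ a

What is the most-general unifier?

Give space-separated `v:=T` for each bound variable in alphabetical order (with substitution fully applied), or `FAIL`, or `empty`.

Answer: d:=Int e:=a

Derivation:
step 1: unify d ~ Int  [subst: {-} | 1 pending]
  bind d := Int
step 2: unify e ~ a  [subst: {d:=Int} | 0 pending]
  bind e := a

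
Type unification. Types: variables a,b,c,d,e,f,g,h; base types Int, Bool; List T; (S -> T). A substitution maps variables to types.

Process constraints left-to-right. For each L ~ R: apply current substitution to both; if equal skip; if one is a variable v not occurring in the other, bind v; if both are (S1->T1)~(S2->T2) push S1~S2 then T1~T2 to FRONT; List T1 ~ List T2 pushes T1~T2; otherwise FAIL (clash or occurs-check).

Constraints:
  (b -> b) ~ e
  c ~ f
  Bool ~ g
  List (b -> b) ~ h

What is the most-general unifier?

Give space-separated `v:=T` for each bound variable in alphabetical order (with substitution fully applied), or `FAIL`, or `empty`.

Answer: c:=f e:=(b -> b) g:=Bool h:=List (b -> b)

Derivation:
step 1: unify (b -> b) ~ e  [subst: {-} | 3 pending]
  bind e := (b -> b)
step 2: unify c ~ f  [subst: {e:=(b -> b)} | 2 pending]
  bind c := f
step 3: unify Bool ~ g  [subst: {e:=(b -> b), c:=f} | 1 pending]
  bind g := Bool
step 4: unify List (b -> b) ~ h  [subst: {e:=(b -> b), c:=f, g:=Bool} | 0 pending]
  bind h := List (b -> b)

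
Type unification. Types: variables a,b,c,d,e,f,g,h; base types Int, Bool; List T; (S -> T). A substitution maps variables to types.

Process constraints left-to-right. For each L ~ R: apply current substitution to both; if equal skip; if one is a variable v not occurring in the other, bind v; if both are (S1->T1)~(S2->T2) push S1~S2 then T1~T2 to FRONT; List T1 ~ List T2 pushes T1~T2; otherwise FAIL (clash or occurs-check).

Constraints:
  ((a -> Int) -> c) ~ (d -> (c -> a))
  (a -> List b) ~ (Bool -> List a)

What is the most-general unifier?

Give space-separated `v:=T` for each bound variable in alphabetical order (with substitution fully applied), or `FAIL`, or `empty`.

Answer: FAIL

Derivation:
step 1: unify ((a -> Int) -> c) ~ (d -> (c -> a))  [subst: {-} | 1 pending]
  -> decompose arrow: push (a -> Int)~d, c~(c -> a)
step 2: unify (a -> Int) ~ d  [subst: {-} | 2 pending]
  bind d := (a -> Int)
step 3: unify c ~ (c -> a)  [subst: {d:=(a -> Int)} | 1 pending]
  occurs-check fail: c in (c -> a)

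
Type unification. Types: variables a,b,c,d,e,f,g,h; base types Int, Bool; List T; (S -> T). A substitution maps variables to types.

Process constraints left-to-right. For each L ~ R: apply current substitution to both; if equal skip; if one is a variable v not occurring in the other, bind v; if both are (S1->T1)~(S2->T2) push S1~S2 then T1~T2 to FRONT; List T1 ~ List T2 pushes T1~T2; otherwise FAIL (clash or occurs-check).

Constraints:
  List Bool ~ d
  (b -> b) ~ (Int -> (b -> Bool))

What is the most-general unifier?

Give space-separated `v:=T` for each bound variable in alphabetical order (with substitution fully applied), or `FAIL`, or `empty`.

step 1: unify List Bool ~ d  [subst: {-} | 1 pending]
  bind d := List Bool
step 2: unify (b -> b) ~ (Int -> (b -> Bool))  [subst: {d:=List Bool} | 0 pending]
  -> decompose arrow: push b~Int, b~(b -> Bool)
step 3: unify b ~ Int  [subst: {d:=List Bool} | 1 pending]
  bind b := Int
step 4: unify Int ~ (Int -> Bool)  [subst: {d:=List Bool, b:=Int} | 0 pending]
  clash: Int vs (Int -> Bool)

Answer: FAIL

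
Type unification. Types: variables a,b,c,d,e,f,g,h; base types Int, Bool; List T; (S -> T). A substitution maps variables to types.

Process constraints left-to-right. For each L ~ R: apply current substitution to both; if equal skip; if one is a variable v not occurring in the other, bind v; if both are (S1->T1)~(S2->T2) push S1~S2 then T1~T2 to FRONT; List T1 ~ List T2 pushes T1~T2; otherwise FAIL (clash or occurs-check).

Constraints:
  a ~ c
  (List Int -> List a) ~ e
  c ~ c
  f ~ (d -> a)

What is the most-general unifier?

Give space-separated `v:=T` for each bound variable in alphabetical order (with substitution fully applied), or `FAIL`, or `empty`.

step 1: unify a ~ c  [subst: {-} | 3 pending]
  bind a := c
step 2: unify (List Int -> List c) ~ e  [subst: {a:=c} | 2 pending]
  bind e := (List Int -> List c)
step 3: unify c ~ c  [subst: {a:=c, e:=(List Int -> List c)} | 1 pending]
  -> identical, skip
step 4: unify f ~ (d -> c)  [subst: {a:=c, e:=(List Int -> List c)} | 0 pending]
  bind f := (d -> c)

Answer: a:=c e:=(List Int -> List c) f:=(d -> c)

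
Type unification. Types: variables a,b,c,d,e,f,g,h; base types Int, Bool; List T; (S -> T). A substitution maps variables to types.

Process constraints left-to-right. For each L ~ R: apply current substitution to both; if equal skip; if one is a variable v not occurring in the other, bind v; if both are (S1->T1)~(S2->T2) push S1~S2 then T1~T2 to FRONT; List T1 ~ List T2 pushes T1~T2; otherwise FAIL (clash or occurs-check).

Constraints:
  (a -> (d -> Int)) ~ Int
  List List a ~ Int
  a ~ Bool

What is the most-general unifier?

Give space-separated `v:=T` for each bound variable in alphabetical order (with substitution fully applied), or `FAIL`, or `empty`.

step 1: unify (a -> (d -> Int)) ~ Int  [subst: {-} | 2 pending]
  clash: (a -> (d -> Int)) vs Int

Answer: FAIL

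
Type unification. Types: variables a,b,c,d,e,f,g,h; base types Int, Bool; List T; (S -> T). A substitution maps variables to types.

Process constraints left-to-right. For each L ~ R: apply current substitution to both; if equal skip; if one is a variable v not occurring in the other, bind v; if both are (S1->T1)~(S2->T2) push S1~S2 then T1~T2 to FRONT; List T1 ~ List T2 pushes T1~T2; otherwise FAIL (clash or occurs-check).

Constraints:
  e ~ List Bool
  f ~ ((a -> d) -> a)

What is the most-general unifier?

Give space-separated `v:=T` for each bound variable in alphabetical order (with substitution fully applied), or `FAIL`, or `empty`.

step 1: unify e ~ List Bool  [subst: {-} | 1 pending]
  bind e := List Bool
step 2: unify f ~ ((a -> d) -> a)  [subst: {e:=List Bool} | 0 pending]
  bind f := ((a -> d) -> a)

Answer: e:=List Bool f:=((a -> d) -> a)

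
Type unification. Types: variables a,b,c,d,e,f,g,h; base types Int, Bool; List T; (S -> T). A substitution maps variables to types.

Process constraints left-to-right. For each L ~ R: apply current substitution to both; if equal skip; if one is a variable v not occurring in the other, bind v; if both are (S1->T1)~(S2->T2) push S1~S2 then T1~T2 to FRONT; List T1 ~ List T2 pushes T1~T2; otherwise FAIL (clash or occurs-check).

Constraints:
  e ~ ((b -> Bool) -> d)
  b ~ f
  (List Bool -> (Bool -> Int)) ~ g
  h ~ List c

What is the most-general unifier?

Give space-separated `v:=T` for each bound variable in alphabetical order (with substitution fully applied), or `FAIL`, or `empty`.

step 1: unify e ~ ((b -> Bool) -> d)  [subst: {-} | 3 pending]
  bind e := ((b -> Bool) -> d)
step 2: unify b ~ f  [subst: {e:=((b -> Bool) -> d)} | 2 pending]
  bind b := f
step 3: unify (List Bool -> (Bool -> Int)) ~ g  [subst: {e:=((b -> Bool) -> d), b:=f} | 1 pending]
  bind g := (List Bool -> (Bool -> Int))
step 4: unify h ~ List c  [subst: {e:=((b -> Bool) -> d), b:=f, g:=(List Bool -> (Bool -> Int))} | 0 pending]
  bind h := List c

Answer: b:=f e:=((f -> Bool) -> d) g:=(List Bool -> (Bool -> Int)) h:=List c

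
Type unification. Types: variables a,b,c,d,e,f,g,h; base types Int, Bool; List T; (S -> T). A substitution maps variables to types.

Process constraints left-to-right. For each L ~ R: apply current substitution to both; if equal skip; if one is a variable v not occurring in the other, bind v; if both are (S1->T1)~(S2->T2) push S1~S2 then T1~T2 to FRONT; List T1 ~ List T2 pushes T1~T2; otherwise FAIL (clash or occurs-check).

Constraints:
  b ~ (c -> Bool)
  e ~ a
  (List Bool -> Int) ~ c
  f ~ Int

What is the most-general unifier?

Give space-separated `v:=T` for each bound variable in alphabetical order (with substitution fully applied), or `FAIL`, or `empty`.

Answer: b:=((List Bool -> Int) -> Bool) c:=(List Bool -> Int) e:=a f:=Int

Derivation:
step 1: unify b ~ (c -> Bool)  [subst: {-} | 3 pending]
  bind b := (c -> Bool)
step 2: unify e ~ a  [subst: {b:=(c -> Bool)} | 2 pending]
  bind e := a
step 3: unify (List Bool -> Int) ~ c  [subst: {b:=(c -> Bool), e:=a} | 1 pending]
  bind c := (List Bool -> Int)
step 4: unify f ~ Int  [subst: {b:=(c -> Bool), e:=a, c:=(List Bool -> Int)} | 0 pending]
  bind f := Int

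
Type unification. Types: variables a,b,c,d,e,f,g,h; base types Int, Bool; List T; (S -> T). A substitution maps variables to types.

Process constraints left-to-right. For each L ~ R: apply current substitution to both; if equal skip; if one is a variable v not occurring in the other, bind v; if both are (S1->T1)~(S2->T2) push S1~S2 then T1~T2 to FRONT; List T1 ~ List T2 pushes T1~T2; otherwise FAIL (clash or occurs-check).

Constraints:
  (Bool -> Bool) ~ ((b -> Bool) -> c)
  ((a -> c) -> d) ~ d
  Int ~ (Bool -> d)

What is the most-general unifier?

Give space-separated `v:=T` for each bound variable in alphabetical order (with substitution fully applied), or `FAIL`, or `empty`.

step 1: unify (Bool -> Bool) ~ ((b -> Bool) -> c)  [subst: {-} | 2 pending]
  -> decompose arrow: push Bool~(b -> Bool), Bool~c
step 2: unify Bool ~ (b -> Bool)  [subst: {-} | 3 pending]
  clash: Bool vs (b -> Bool)

Answer: FAIL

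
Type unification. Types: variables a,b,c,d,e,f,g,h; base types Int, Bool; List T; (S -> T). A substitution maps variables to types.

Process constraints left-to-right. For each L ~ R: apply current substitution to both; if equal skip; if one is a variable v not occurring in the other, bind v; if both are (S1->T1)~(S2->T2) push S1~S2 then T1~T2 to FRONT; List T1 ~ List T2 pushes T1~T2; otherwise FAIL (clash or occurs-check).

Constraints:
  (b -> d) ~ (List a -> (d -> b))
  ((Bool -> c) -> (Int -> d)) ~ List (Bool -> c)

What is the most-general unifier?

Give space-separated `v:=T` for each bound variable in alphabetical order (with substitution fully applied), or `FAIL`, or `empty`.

step 1: unify (b -> d) ~ (List a -> (d -> b))  [subst: {-} | 1 pending]
  -> decompose arrow: push b~List a, d~(d -> b)
step 2: unify b ~ List a  [subst: {-} | 2 pending]
  bind b := List a
step 3: unify d ~ (d -> List a)  [subst: {b:=List a} | 1 pending]
  occurs-check fail: d in (d -> List a)

Answer: FAIL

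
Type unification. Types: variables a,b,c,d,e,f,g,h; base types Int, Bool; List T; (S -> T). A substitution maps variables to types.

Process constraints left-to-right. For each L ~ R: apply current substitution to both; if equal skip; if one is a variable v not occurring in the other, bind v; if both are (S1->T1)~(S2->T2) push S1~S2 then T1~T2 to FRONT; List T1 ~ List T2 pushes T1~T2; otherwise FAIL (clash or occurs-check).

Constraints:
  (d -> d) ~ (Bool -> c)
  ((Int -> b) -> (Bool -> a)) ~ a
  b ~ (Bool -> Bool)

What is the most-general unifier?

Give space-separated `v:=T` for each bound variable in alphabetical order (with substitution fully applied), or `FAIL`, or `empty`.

step 1: unify (d -> d) ~ (Bool -> c)  [subst: {-} | 2 pending]
  -> decompose arrow: push d~Bool, d~c
step 2: unify d ~ Bool  [subst: {-} | 3 pending]
  bind d := Bool
step 3: unify Bool ~ c  [subst: {d:=Bool} | 2 pending]
  bind c := Bool
step 4: unify ((Int -> b) -> (Bool -> a)) ~ a  [subst: {d:=Bool, c:=Bool} | 1 pending]
  occurs-check fail

Answer: FAIL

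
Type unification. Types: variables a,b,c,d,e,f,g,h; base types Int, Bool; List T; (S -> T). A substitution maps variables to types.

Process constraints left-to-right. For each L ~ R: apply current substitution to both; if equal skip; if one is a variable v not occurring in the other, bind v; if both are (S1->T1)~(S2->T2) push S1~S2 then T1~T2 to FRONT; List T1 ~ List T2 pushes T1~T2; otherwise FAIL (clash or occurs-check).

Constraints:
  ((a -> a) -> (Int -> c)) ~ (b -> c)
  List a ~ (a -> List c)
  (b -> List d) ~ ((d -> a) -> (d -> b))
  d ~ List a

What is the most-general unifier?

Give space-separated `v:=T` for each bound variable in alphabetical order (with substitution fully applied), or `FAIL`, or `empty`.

Answer: FAIL

Derivation:
step 1: unify ((a -> a) -> (Int -> c)) ~ (b -> c)  [subst: {-} | 3 pending]
  -> decompose arrow: push (a -> a)~b, (Int -> c)~c
step 2: unify (a -> a) ~ b  [subst: {-} | 4 pending]
  bind b := (a -> a)
step 3: unify (Int -> c) ~ c  [subst: {b:=(a -> a)} | 3 pending]
  occurs-check fail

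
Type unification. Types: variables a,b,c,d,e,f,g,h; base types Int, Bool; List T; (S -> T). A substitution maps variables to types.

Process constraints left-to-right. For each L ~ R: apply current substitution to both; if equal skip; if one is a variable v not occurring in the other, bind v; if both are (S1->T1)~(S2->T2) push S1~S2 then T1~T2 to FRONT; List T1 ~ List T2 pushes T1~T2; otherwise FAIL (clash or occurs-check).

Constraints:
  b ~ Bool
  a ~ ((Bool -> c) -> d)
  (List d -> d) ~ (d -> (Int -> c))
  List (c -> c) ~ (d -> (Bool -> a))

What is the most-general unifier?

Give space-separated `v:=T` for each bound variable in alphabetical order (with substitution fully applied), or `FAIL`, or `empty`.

step 1: unify b ~ Bool  [subst: {-} | 3 pending]
  bind b := Bool
step 2: unify a ~ ((Bool -> c) -> d)  [subst: {b:=Bool} | 2 pending]
  bind a := ((Bool -> c) -> d)
step 3: unify (List d -> d) ~ (d -> (Int -> c))  [subst: {b:=Bool, a:=((Bool -> c) -> d)} | 1 pending]
  -> decompose arrow: push List d~d, d~(Int -> c)
step 4: unify List d ~ d  [subst: {b:=Bool, a:=((Bool -> c) -> d)} | 2 pending]
  occurs-check fail

Answer: FAIL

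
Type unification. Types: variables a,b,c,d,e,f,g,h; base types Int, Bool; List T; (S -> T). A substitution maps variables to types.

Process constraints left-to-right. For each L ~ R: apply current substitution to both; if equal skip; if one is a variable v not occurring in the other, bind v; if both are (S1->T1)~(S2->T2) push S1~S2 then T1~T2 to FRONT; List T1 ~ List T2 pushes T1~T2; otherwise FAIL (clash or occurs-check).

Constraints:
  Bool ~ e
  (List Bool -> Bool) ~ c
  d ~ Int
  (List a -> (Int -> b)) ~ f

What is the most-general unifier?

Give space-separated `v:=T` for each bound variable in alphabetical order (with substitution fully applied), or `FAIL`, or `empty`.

Answer: c:=(List Bool -> Bool) d:=Int e:=Bool f:=(List a -> (Int -> b))

Derivation:
step 1: unify Bool ~ e  [subst: {-} | 3 pending]
  bind e := Bool
step 2: unify (List Bool -> Bool) ~ c  [subst: {e:=Bool} | 2 pending]
  bind c := (List Bool -> Bool)
step 3: unify d ~ Int  [subst: {e:=Bool, c:=(List Bool -> Bool)} | 1 pending]
  bind d := Int
step 4: unify (List a -> (Int -> b)) ~ f  [subst: {e:=Bool, c:=(List Bool -> Bool), d:=Int} | 0 pending]
  bind f := (List a -> (Int -> b))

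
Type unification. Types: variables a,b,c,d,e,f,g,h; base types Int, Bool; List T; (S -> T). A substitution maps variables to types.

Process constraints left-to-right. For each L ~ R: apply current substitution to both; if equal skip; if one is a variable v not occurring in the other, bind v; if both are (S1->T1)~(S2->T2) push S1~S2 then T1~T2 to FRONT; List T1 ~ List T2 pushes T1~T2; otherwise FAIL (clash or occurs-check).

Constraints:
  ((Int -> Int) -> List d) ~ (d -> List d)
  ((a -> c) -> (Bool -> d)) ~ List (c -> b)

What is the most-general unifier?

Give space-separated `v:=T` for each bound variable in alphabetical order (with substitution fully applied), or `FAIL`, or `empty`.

Answer: FAIL

Derivation:
step 1: unify ((Int -> Int) -> List d) ~ (d -> List d)  [subst: {-} | 1 pending]
  -> decompose arrow: push (Int -> Int)~d, List d~List d
step 2: unify (Int -> Int) ~ d  [subst: {-} | 2 pending]
  bind d := (Int -> Int)
step 3: unify List (Int -> Int) ~ List (Int -> Int)  [subst: {d:=(Int -> Int)} | 1 pending]
  -> identical, skip
step 4: unify ((a -> c) -> (Bool -> (Int -> Int))) ~ List (c -> b)  [subst: {d:=(Int -> Int)} | 0 pending]
  clash: ((a -> c) -> (Bool -> (Int -> Int))) vs List (c -> b)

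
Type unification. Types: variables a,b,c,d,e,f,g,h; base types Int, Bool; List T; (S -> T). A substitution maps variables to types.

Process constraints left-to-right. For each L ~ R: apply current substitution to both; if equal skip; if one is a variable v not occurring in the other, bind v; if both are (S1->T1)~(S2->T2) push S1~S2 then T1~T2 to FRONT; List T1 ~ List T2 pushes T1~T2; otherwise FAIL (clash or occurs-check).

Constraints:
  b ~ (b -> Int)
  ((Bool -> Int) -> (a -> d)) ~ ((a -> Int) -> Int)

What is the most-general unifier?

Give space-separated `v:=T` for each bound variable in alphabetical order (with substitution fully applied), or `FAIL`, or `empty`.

Answer: FAIL

Derivation:
step 1: unify b ~ (b -> Int)  [subst: {-} | 1 pending]
  occurs-check fail: b in (b -> Int)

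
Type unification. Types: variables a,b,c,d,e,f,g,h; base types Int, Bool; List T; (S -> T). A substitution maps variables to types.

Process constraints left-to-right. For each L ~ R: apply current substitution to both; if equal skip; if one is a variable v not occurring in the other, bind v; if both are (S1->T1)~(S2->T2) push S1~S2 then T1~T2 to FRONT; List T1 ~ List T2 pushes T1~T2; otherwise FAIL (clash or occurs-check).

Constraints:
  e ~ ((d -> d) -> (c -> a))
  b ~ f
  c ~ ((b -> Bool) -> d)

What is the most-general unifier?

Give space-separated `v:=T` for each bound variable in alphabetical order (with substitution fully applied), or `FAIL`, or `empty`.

step 1: unify e ~ ((d -> d) -> (c -> a))  [subst: {-} | 2 pending]
  bind e := ((d -> d) -> (c -> a))
step 2: unify b ~ f  [subst: {e:=((d -> d) -> (c -> a))} | 1 pending]
  bind b := f
step 3: unify c ~ ((f -> Bool) -> d)  [subst: {e:=((d -> d) -> (c -> a)), b:=f} | 0 pending]
  bind c := ((f -> Bool) -> d)

Answer: b:=f c:=((f -> Bool) -> d) e:=((d -> d) -> (((f -> Bool) -> d) -> a))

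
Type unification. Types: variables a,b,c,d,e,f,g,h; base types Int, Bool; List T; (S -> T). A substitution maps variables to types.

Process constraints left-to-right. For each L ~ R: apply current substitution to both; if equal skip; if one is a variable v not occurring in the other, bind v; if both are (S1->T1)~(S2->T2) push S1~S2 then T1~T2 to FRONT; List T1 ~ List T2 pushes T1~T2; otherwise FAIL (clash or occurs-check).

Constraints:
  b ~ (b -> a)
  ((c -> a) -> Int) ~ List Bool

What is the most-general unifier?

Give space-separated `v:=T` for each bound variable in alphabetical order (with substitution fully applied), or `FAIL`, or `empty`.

Answer: FAIL

Derivation:
step 1: unify b ~ (b -> a)  [subst: {-} | 1 pending]
  occurs-check fail: b in (b -> a)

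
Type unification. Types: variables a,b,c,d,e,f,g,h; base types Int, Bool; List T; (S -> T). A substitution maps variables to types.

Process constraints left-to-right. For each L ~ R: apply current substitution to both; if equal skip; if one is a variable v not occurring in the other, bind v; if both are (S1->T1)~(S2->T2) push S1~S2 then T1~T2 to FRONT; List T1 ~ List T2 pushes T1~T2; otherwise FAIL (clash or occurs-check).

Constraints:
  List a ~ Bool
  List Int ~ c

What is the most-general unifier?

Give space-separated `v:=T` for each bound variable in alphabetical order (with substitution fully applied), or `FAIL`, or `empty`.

Answer: FAIL

Derivation:
step 1: unify List a ~ Bool  [subst: {-} | 1 pending]
  clash: List a vs Bool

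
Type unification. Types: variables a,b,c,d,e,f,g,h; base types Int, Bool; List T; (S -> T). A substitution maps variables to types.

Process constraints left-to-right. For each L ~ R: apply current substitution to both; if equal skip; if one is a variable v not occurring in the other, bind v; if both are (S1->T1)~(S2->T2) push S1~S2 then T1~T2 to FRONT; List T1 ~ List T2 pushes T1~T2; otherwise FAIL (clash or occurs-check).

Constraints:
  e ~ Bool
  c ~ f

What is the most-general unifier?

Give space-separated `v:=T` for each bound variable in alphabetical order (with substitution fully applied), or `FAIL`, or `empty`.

Answer: c:=f e:=Bool

Derivation:
step 1: unify e ~ Bool  [subst: {-} | 1 pending]
  bind e := Bool
step 2: unify c ~ f  [subst: {e:=Bool} | 0 pending]
  bind c := f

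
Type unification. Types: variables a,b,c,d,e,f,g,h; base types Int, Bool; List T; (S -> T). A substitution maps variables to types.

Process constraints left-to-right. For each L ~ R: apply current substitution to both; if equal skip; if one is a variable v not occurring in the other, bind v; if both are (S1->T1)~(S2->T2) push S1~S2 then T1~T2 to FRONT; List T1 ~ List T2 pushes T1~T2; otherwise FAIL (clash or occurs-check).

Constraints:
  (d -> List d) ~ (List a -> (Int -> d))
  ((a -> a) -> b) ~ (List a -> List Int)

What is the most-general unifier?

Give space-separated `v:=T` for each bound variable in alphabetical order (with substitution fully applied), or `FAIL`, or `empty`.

step 1: unify (d -> List d) ~ (List a -> (Int -> d))  [subst: {-} | 1 pending]
  -> decompose arrow: push d~List a, List d~(Int -> d)
step 2: unify d ~ List a  [subst: {-} | 2 pending]
  bind d := List a
step 3: unify List List a ~ (Int -> List a)  [subst: {d:=List a} | 1 pending]
  clash: List List a vs (Int -> List a)

Answer: FAIL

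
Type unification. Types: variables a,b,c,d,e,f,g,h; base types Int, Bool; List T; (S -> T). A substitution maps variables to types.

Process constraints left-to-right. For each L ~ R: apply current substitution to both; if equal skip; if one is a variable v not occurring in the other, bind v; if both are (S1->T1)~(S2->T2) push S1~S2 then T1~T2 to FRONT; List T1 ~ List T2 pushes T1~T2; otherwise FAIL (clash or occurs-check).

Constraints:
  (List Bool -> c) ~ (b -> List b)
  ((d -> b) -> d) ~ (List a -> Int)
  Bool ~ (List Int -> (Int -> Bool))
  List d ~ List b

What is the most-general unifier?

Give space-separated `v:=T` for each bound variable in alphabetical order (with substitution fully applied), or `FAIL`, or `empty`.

Answer: FAIL

Derivation:
step 1: unify (List Bool -> c) ~ (b -> List b)  [subst: {-} | 3 pending]
  -> decompose arrow: push List Bool~b, c~List b
step 2: unify List Bool ~ b  [subst: {-} | 4 pending]
  bind b := List Bool
step 3: unify c ~ List List Bool  [subst: {b:=List Bool} | 3 pending]
  bind c := List List Bool
step 4: unify ((d -> List Bool) -> d) ~ (List a -> Int)  [subst: {b:=List Bool, c:=List List Bool} | 2 pending]
  -> decompose arrow: push (d -> List Bool)~List a, d~Int
step 5: unify (d -> List Bool) ~ List a  [subst: {b:=List Bool, c:=List List Bool} | 3 pending]
  clash: (d -> List Bool) vs List a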